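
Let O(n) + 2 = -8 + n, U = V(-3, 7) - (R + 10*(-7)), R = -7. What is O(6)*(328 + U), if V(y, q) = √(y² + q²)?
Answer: -1620 - 4*√58 ≈ -1650.5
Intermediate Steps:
V(y, q) = √(q² + y²)
U = 77 + √58 (U = √(7² + (-3)²) - (-7 + 10*(-7)) = √(49 + 9) - (-7 - 70) = √58 - 1*(-77) = √58 + 77 = 77 + √58 ≈ 84.616)
O(n) = -10 + n (O(n) = -2 + (-8 + n) = -10 + n)
O(6)*(328 + U) = (-10 + 6)*(328 + (77 + √58)) = -4*(405 + √58) = -1620 - 4*√58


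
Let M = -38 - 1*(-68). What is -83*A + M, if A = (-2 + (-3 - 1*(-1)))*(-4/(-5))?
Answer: 1478/5 ≈ 295.60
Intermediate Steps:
M = 30 (M = -38 + 68 = 30)
A = -16/5 (A = (-2 + (-3 + 1))*(-4*(-⅕)) = (-2 - 2)*(⅘) = -4*⅘ = -16/5 ≈ -3.2000)
-83*A + M = -83*(-16/5) + 30 = 1328/5 + 30 = 1478/5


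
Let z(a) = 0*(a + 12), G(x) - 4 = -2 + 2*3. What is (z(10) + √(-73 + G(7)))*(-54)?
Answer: -54*I*√65 ≈ -435.36*I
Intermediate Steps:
G(x) = 8 (G(x) = 4 + (-2 + 2*3) = 4 + (-2 + 6) = 4 + 4 = 8)
z(a) = 0 (z(a) = 0*(12 + a) = 0)
(z(10) + √(-73 + G(7)))*(-54) = (0 + √(-73 + 8))*(-54) = (0 + √(-65))*(-54) = (0 + I*√65)*(-54) = (I*√65)*(-54) = -54*I*√65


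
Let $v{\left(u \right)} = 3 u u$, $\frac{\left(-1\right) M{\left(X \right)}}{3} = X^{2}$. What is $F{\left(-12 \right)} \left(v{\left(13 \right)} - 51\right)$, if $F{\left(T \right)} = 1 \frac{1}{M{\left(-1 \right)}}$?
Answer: $-152$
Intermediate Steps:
$M{\left(X \right)} = - 3 X^{2}$
$v{\left(u \right)} = 3 u^{2}$
$F{\left(T \right)} = - \frac{1}{3}$ ($F{\left(T \right)} = 1 \frac{1}{\left(-3\right) \left(-1\right)^{2}} = 1 \frac{1}{\left(-3\right) 1} = 1 \frac{1}{-3} = 1 \left(- \frac{1}{3}\right) = - \frac{1}{3}$)
$F{\left(-12 \right)} \left(v{\left(13 \right)} - 51\right) = - \frac{3 \cdot 13^{2} - 51}{3} = - \frac{3 \cdot 169 - 51}{3} = - \frac{507 - 51}{3} = \left(- \frac{1}{3}\right) 456 = -152$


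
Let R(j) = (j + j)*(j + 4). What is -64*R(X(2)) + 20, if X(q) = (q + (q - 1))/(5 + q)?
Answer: -10924/49 ≈ -222.94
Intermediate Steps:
X(q) = (-1 + 2*q)/(5 + q) (X(q) = (q + (-1 + q))/(5 + q) = (-1 + 2*q)/(5 + q))
R(j) = 2*j*(4 + j) (R(j) = (2*j)*(4 + j) = 2*j*(4 + j))
-64*R(X(2)) + 20 = -128*(-1 + 2*2)/(5 + 2)*(4 + (-1 + 2*2)/(5 + 2)) + 20 = -128*(-1 + 4)/7*(4 + (-1 + 4)/7) + 20 = -128*(1/7)*3*(4 + (1/7)*3) + 20 = -128*3*(4 + 3/7)/7 + 20 = -128*3*31/(7*7) + 20 = -64*186/49 + 20 = -11904/49 + 20 = -10924/49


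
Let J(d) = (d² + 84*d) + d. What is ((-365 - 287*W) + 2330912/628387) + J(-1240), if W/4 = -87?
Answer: 962509611069/628387 ≈ 1.5317e+6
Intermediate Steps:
W = -348 (W = 4*(-87) = -348)
J(d) = d² + 85*d
((-365 - 287*W) + 2330912/628387) + J(-1240) = ((-365 - 287*(-348)) + 2330912/628387) - 1240*(85 - 1240) = ((-365 + 99876) + 2330912*(1/628387)) - 1240*(-1155) = (99511 + 2330912/628387) + 1432200 = 62533749669/628387 + 1432200 = 962509611069/628387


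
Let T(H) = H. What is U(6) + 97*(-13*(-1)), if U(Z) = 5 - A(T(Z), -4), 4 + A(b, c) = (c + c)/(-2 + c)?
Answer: 3806/3 ≈ 1268.7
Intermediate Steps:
A(b, c) = -4 + 2*c/(-2 + c) (A(b, c) = -4 + (c + c)/(-2 + c) = -4 + (2*c)/(-2 + c) = -4 + 2*c/(-2 + c))
U(Z) = 23/3 (U(Z) = 5 - 2*(4 - 1*(-4))/(-2 - 4) = 5 - 2*(4 + 4)/(-6) = 5 - 2*(-1)*8/6 = 5 - 1*(-8/3) = 5 + 8/3 = 23/3)
U(6) + 97*(-13*(-1)) = 23/3 + 97*(-13*(-1)) = 23/3 + 97*13 = 23/3 + 1261 = 3806/3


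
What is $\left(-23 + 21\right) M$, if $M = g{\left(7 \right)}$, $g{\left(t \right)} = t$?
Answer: $-14$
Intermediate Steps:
$M = 7$
$\left(-23 + 21\right) M = \left(-23 + 21\right) 7 = \left(-2\right) 7 = -14$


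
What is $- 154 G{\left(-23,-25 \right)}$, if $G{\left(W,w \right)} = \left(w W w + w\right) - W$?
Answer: $2214058$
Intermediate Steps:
$G{\left(W,w \right)} = w - W + W w^{2}$ ($G{\left(W,w \right)} = \left(W w w + w\right) - W = \left(W w^{2} + w\right) - W = \left(w + W w^{2}\right) - W = w - W + W w^{2}$)
$- 154 G{\left(-23,-25 \right)} = - 154 \left(-25 - -23 - 23 \left(-25\right)^{2}\right) = - 154 \left(-25 + 23 - 14375\right) = \left(-154\right) \left(-14377\right) = 2214058$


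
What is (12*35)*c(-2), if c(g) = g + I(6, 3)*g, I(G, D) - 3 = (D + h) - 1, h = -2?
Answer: -3360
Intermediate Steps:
I(G, D) = D (I(G, D) = 3 + ((D - 2) - 1) = 3 + ((-2 + D) - 1) = 3 + (-3 + D) = D)
c(g) = 4*g (c(g) = g + 3*g = 4*g)
(12*35)*c(-2) = (12*35)*(4*(-2)) = 420*(-8) = -3360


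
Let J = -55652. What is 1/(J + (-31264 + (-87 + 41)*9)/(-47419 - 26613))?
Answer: -37016/2059998593 ≈ -1.7969e-5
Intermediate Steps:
1/(J + (-31264 + (-87 + 41)*9)/(-47419 - 26613)) = 1/(-55652 + (-31264 + (-87 + 41)*9)/(-47419 - 26613)) = 1/(-55652 + (-31264 - 46*9)/(-74032)) = 1/(-55652 + (-31264 - 414)*(-1/74032)) = 1/(-55652 - 31678*(-1/74032)) = 1/(-55652 + 15839/37016) = 1/(-2059998593/37016) = -37016/2059998593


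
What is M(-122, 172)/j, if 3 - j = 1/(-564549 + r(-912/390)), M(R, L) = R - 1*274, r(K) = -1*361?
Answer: -223704360/1694731 ≈ -132.00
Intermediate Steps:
r(K) = -361
M(R, L) = -274 + R (M(R, L) = R - 274 = -274 + R)
j = 1694731/564910 (j = 3 - 1/(-564549 - 361) = 3 - 1/(-564910) = 3 - 1*(-1/564910) = 3 + 1/564910 = 1694731/564910 ≈ 3.0000)
M(-122, 172)/j = (-274 - 122)/(1694731/564910) = -396*564910/1694731 = -223704360/1694731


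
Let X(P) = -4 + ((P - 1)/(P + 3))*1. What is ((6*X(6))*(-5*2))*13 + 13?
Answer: 8099/3 ≈ 2699.7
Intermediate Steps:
X(P) = -4 + (-1 + P)/(3 + P) (X(P) = -4 + ((-1 + P)/(3 + P))*1 = -4 + (-1 + P)/(3 + P))
((6*X(6))*(-5*2))*13 + 13 = ((6*((-13 - 3*6)/(3 + 6)))*(-5*2))*13 + 13 = ((6*((-13 - 18)/9))*(-10))*13 + 13 = ((6*((⅑)*(-31)))*(-10))*13 + 13 = ((6*(-31/9))*(-10))*13 + 13 = -62/3*(-10)*13 + 13 = (620/3)*13 + 13 = 8060/3 + 13 = 8099/3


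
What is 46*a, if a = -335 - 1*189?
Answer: -24104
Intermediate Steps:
a = -524 (a = -335 - 189 = -524)
46*a = 46*(-524) = -24104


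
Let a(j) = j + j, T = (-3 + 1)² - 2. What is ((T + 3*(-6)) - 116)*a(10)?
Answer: -2640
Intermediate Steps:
T = 2 (T = (-2)² - 2 = 4 - 2 = 2)
a(j) = 2*j
((T + 3*(-6)) - 116)*a(10) = ((2 + 3*(-6)) - 116)*(2*10) = ((2 - 18) - 116)*20 = (-16 - 116)*20 = -132*20 = -2640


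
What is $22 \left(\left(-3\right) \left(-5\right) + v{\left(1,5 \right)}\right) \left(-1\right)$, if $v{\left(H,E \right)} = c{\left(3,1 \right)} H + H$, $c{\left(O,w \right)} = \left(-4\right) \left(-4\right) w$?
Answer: $-704$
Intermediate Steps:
$c{\left(O,w \right)} = 16 w$
$v{\left(H,E \right)} = 17 H$ ($v{\left(H,E \right)} = 16 \cdot 1 H + H = 16 H + H = 17 H$)
$22 \left(\left(-3\right) \left(-5\right) + v{\left(1,5 \right)}\right) \left(-1\right) = 22 \left(\left(-3\right) \left(-5\right) + 17 \cdot 1\right) \left(-1\right) = 22 \left(15 + 17\right) \left(-1\right) = 22 \cdot 32 \left(-1\right) = 704 \left(-1\right) = -704$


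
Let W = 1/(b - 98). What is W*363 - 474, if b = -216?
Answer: -149199/314 ≈ -475.16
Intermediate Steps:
W = -1/314 (W = 1/(-216 - 98) = 1/(-314) = -1/314 ≈ -0.0031847)
W*363 - 474 = -1/314*363 - 474 = -363/314 - 474 = -149199/314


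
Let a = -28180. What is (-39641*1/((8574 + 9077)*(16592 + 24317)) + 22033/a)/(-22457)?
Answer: 15910810578427/456962862458079340 ≈ 3.4819e-5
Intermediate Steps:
(-39641*1/((8574 + 9077)*(16592 + 24317)) + 22033/a)/(-22457) = (-39641*1/((8574 + 9077)*(16592 + 24317)) + 22033/(-28180))/(-22457) = (-39641/(40909*17651) + 22033*(-1/28180))*(-1/22457) = (-39641/722084759 - 22033/28180)*(-1/22457) = -15910810578427/20348348508620*(-1/22457) = 15910810578427/456962862458079340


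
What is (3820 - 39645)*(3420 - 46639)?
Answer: 1548320675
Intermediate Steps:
(3820 - 39645)*(3420 - 46639) = -35825*(-43219) = 1548320675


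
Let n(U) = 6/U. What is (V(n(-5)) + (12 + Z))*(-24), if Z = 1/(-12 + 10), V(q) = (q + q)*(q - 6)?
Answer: -17268/25 ≈ -690.72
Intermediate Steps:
V(q) = 2*q*(-6 + q) (V(q) = (2*q)*(-6 + q) = 2*q*(-6 + q))
Z = -½ (Z = 1/(-2) = -½ ≈ -0.50000)
(V(n(-5)) + (12 + Z))*(-24) = (2*(6/(-5))*(-6 + 6/(-5)) + (12 - ½))*(-24) = (2*(6*(-⅕))*(-6 + 6*(-⅕)) + 23/2)*(-24) = (2*(-6/5)*(-6 - 6/5) + 23/2)*(-24) = (2*(-6/5)*(-36/5) + 23/2)*(-24) = (432/25 + 23/2)*(-24) = (1439/50)*(-24) = -17268/25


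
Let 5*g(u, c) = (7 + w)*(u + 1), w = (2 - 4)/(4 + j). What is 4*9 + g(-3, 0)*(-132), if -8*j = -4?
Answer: 5732/15 ≈ 382.13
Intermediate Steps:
j = 1/2 (j = -1/8*(-4) = 1/2 ≈ 0.50000)
w = -4/9 (w = (2 - 4)/(4 + 1/2) = -2/9/2 = -2*2/9 = -4/9 ≈ -0.44444)
g(u, c) = 59/45 + 59*u/45 (g(u, c) = ((7 - 4/9)*(u + 1))/5 = (59*(1 + u)/9)/5 = (59/9 + 59*u/9)/5 = 59/45 + 59*u/45)
4*9 + g(-3, 0)*(-132) = 4*9 + (59/45 + (59/45)*(-3))*(-132) = 36 + (59/45 - 59/15)*(-132) = 36 - 118/45*(-132) = 36 + 5192/15 = 5732/15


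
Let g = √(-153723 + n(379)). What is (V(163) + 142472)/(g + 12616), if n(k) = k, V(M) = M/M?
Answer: 74893307/6638200 - 47491*I*√599/3319100 ≈ 11.282 - 0.35019*I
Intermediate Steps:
V(M) = 1
g = 16*I*√599 (g = √(-153723 + 379) = √(-153344) = 16*I*√599 ≈ 391.59*I)
(V(163) + 142472)/(g + 12616) = (1 + 142472)/(16*I*√599 + 12616) = 142473/(12616 + 16*I*√599)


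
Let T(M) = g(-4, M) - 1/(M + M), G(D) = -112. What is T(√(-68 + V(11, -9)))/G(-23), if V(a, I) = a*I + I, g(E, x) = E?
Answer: 1/28 - I*√11/9856 ≈ 0.035714 - 0.00033651*I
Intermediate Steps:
V(a, I) = I + I*a (V(a, I) = I*a + I = I + I*a)
T(M) = -4 - 1/(2*M) (T(M) = -4 - 1/(M + M) = -4 - 1/(2*M))
T(√(-68 + V(11, -9)))/G(-23) = (-4 - 1/(2*√(-68 - 9*(1 + 11))))/(-112) = (-4 - 1/(2*√(-68 - 9*12)))*(-1/112) = (-4 - 1/(2*√(-68 - 108)))*(-1/112) = (-4 - (-I*√11/44)/2)*(-1/112) = (-4 - (-1)*I*√11/88)*(-1/112) = (-4 + I*√11/88)*(-1/112) = 1/28 - I*√11/9856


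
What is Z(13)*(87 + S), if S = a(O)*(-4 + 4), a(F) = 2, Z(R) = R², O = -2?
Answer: 14703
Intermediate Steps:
S = 0 (S = 2*(-4 + 4) = 2*0 = 0)
Z(13)*(87 + S) = 13²*(87 + 0) = 169*87 = 14703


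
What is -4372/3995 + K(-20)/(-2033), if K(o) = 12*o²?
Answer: -28064276/8121835 ≈ -3.4554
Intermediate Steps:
-4372/3995 + K(-20)/(-2033) = -4372/3995 + (12*(-20)²)/(-2033) = -4372*1/3995 + (12*400)*(-1/2033) = -4372/3995 + 4800*(-1/2033) = -4372/3995 - 4800/2033 = -28064276/8121835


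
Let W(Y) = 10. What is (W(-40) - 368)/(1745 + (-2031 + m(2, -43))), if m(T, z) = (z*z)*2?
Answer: -179/1706 ≈ -0.10492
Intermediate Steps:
m(T, z) = 2*z**2 (m(T, z) = z**2*2 = 2*z**2)
(W(-40) - 368)/(1745 + (-2031 + m(2, -43))) = (10 - 368)/(1745 + (-2031 + 2*(-43)**2)) = -358/(1745 + (-2031 + 2*1849)) = -358/(1745 + (-2031 + 3698)) = -358/(1745 + 1667) = -358/3412 = -358*1/3412 = -179/1706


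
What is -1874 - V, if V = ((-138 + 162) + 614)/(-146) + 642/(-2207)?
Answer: -301171115/161111 ≈ -1869.3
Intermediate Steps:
V = -750899/161111 (V = (24 + 614)*(-1/146) + 642*(-1/2207) = 638*(-1/146) - 642/2207 = -319/73 - 642/2207 = -750899/161111 ≈ -4.6608)
-1874 - V = -1874 - 1*(-750899/161111) = -1874 + 750899/161111 = -301171115/161111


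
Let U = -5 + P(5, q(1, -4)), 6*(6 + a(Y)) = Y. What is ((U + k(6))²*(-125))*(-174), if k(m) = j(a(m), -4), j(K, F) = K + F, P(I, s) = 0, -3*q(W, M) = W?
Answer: 4263000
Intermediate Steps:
q(W, M) = -W/3
a(Y) = -6 + Y/6
j(K, F) = F + K
k(m) = -10 + m/6 (k(m) = -4 + (-6 + m/6) = -10 + m/6)
U = -5 (U = -5 + 0 = -5)
((U + k(6))²*(-125))*(-174) = ((-5 + (-10 + (⅙)*6))²*(-125))*(-174) = ((-5 + (-10 + 1))²*(-125))*(-174) = ((-5 - 9)²*(-125))*(-174) = ((-14)²*(-125))*(-174) = (196*(-125))*(-174) = -24500*(-174) = 4263000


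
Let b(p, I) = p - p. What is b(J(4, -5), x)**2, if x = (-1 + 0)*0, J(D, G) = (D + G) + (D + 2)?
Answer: 0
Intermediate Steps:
J(D, G) = 2 + G + 2*D (J(D, G) = (D + G) + (2 + D) = 2 + G + 2*D)
x = 0 (x = -1*0 = 0)
b(p, I) = 0
b(J(4, -5), x)**2 = 0**2 = 0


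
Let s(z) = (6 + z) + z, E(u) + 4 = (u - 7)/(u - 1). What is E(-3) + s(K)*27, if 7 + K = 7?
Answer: 321/2 ≈ 160.50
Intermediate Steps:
K = 0 (K = -7 + 7 = 0)
E(u) = -4 + (-7 + u)/(-1 + u) (E(u) = -4 + (u - 7)/(u - 1) = -4 + (-7 + u)/(-1 + u))
s(z) = 6 + 2*z
E(-3) + s(K)*27 = 3*(-1 - 1*(-3))/(-1 - 3) + (6 + 2*0)*27 = 3*(-1 + 3)/(-4) + (6 + 0)*27 = 3*(-1/4)*2 + 6*27 = -3/2 + 162 = 321/2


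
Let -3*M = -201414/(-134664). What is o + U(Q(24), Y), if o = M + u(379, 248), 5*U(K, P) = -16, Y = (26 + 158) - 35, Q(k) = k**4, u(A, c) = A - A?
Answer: -1245157/336660 ≈ -3.6986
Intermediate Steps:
u(A, c) = 0
M = -33569/67332 (M = -(-67138)/(-134664) = -(-67138)*(-1)/134664 = -1/3*33569/22444 = -33569/67332 ≈ -0.49856)
Y = 149 (Y = 184 - 35 = 149)
U(K, P) = -16/5 (U(K, P) = (1/5)*(-16) = -16/5)
o = -33569/67332 (o = -33569/67332 + 0 = -33569/67332 ≈ -0.49856)
o + U(Q(24), Y) = -33569/67332 - 16/5 = -1245157/336660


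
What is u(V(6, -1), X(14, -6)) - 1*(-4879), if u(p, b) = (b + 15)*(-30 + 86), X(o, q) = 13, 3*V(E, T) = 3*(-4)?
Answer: 6447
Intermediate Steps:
V(E, T) = -4 (V(E, T) = (3*(-4))/3 = (1/3)*(-12) = -4)
u(p, b) = 840 + 56*b (u(p, b) = (15 + b)*56 = 840 + 56*b)
u(V(6, -1), X(14, -6)) - 1*(-4879) = (840 + 56*13) - 1*(-4879) = (840 + 728) + 4879 = 1568 + 4879 = 6447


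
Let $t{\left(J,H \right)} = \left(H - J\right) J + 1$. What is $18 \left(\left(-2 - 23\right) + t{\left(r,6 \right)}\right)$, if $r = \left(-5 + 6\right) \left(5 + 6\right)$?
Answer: $-1422$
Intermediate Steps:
$r = 11$ ($r = 1 \cdot 11 = 11$)
$t{\left(J,H \right)} = 1 + J \left(H - J\right)$ ($t{\left(J,H \right)} = J \left(H - J\right) + 1 = 1 + J \left(H - J\right)$)
$18 \left(\left(-2 - 23\right) + t{\left(r,6 \right)}\right) = 18 \left(\left(-2 - 23\right) + \left(1 - 11^{2} + 6 \cdot 11\right)\right) = 18 \left(-25 + \left(1 - 121 + 66\right)\right) = 18 \left(-25 - 54\right) = 18 \left(-79\right) = -1422$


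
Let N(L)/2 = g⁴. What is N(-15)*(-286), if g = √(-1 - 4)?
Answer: -14300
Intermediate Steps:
g = I*√5 (g = √(-5) = I*√5 ≈ 2.2361*I)
N(L) = 50 (N(L) = 2*(I*√5)⁴ = 2*25 = 50)
N(-15)*(-286) = 50*(-286) = -14300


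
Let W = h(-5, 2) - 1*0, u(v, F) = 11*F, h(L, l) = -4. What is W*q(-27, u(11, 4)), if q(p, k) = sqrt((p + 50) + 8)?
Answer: -4*sqrt(31) ≈ -22.271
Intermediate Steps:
q(p, k) = sqrt(58 + p) (q(p, k) = sqrt((50 + p) + 8) = sqrt(58 + p))
W = -4 (W = -4 - 1*0 = -4 + 0 = -4)
W*q(-27, u(11, 4)) = -4*sqrt(58 - 27) = -4*sqrt(31)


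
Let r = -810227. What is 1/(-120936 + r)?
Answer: -1/931163 ≈ -1.0739e-6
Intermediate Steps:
1/(-120936 + r) = 1/(-120936 - 810227) = 1/(-931163) = -1/931163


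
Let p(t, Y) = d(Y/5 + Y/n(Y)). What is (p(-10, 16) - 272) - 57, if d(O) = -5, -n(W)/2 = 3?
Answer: -334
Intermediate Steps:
n(W) = -6 (n(W) = -2*3 = -6)
p(t, Y) = -5
(p(-10, 16) - 272) - 57 = (-5 - 272) - 57 = -277 - 57 = -334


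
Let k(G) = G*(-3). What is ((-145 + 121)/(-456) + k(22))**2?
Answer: 1570009/361 ≈ 4349.1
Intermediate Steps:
k(G) = -3*G
((-145 + 121)/(-456) + k(22))**2 = ((-145 + 121)/(-456) - 3*22)**2 = (-24*(-1/456) - 66)**2 = (1/19 - 66)**2 = (-1253/19)**2 = 1570009/361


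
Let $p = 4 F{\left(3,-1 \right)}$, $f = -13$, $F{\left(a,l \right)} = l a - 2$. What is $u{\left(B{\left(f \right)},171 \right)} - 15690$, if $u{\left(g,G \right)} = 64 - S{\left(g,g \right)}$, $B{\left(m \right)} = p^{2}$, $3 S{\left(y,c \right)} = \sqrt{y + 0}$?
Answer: $- \frac{46898}{3} \approx -15633.0$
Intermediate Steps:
$S{\left(y,c \right)} = \frac{\sqrt{y}}{3}$ ($S{\left(y,c \right)} = \frac{\sqrt{y + 0}}{3} = \frac{\sqrt{y}}{3}$)
$F{\left(a,l \right)} = -2 + a l$ ($F{\left(a,l \right)} = a l - 2 = -2 + a l$)
$p = -20$ ($p = 4 \left(-2 + 3 \left(-1\right)\right) = 4 \left(-2 - 3\right) = 4 \left(-5\right) = -20$)
$B{\left(m \right)} = 400$ ($B{\left(m \right)} = \left(-20\right)^{2} = 400$)
$u{\left(g,G \right)} = 64 - \frac{\sqrt{g}}{3}$
$u{\left(B{\left(f \right)},171 \right)} - 15690 = \left(64 - \frac{\sqrt{400}}{3}\right) - 15690 = \left(64 - \frac{20}{3}\right) - 15690 = \frac{172}{3} - 15690 = - \frac{46898}{3}$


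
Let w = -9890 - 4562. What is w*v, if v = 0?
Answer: 0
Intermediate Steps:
w = -14452
w*v = -14452*0 = 0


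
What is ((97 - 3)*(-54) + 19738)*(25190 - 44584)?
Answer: -284354828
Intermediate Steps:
((97 - 3)*(-54) + 19738)*(25190 - 44584) = (94*(-54) + 19738)*(-19394) = (-5076 + 19738)*(-19394) = 14662*(-19394) = -284354828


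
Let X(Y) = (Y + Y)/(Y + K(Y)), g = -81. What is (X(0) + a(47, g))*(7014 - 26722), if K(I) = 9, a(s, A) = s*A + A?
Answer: 76624704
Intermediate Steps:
a(s, A) = A + A*s (a(s, A) = A*s + A = A + A*s)
X(Y) = 2*Y/(9 + Y) (X(Y) = (Y + Y)/(Y + 9) = (2*Y)/(9 + Y) = 2*Y/(9 + Y))
(X(0) + a(47, g))*(7014 - 26722) = (2*0/(9 + 0) - 81*(1 + 47))*(7014 - 26722) = (2*0/9 - 81*48)*(-19708) = (2*0*(1/9) - 3888)*(-19708) = (0 - 3888)*(-19708) = -3888*(-19708) = 76624704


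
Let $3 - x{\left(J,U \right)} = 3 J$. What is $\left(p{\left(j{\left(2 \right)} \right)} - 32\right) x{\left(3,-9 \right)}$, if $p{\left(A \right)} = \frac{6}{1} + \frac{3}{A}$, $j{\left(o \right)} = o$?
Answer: $147$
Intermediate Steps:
$x{\left(J,U \right)} = 3 - 3 J$
$p{\left(A \right)} = 6 + \frac{3}{A}$ ($p{\left(A \right)} = 6 \cdot 1 + \frac{3}{A} = 6 + \frac{3}{A}$)
$\left(p{\left(j{\left(2 \right)} \right)} - 32\right) x{\left(3,-9 \right)} = \left(\left(6 + \frac{3}{2}\right) - 32\right) \left(3 - 9\right) = \left(\left(6 + 3 \cdot \frac{1}{2}\right) - 32\right) \left(3 - 9\right) = \left(\left(6 + \frac{3}{2}\right) - 32\right) \left(-6\right) = \left(\frac{15}{2} - 32\right) \left(-6\right) = \left(- \frac{49}{2}\right) \left(-6\right) = 147$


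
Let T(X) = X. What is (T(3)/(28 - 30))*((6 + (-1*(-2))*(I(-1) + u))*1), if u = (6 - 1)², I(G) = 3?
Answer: -93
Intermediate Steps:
u = 25 (u = 5² = 25)
(T(3)/(28 - 30))*((6 + (-1*(-2))*(I(-1) + u))*1) = (3/(28 - 30))*((6 + (-1*(-2))*(3 + 25))*1) = (3/(-2))*((6 + 2*28)*1) = (-½*3)*((6 + 56)*1) = -93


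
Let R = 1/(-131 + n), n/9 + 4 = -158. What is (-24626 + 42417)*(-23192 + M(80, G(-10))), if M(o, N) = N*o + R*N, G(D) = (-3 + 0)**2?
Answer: -635281330447/1589 ≈ -3.9980e+8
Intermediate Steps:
n = -1458 (n = -36 + 9*(-158) = -36 - 1422 = -1458)
R = -1/1589 (R = 1/(-131 - 1458) = 1/(-1589) = -1/1589 ≈ -0.00062933)
G(D) = 9 (G(D) = (-3)**2 = 9)
M(o, N) = -N/1589 + N*o (M(o, N) = N*o - N/1589 = -N/1589 + N*o)
(-24626 + 42417)*(-23192 + M(80, G(-10))) = (-24626 + 42417)*(-23192 + 9*(-1/1589 + 80)) = 17791*(-23192 + 9*(127119/1589)) = 17791*(-23192 + 1144071/1589) = 17791*(-35708017/1589) = -635281330447/1589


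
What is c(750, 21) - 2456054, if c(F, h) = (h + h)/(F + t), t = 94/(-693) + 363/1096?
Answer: -1399446114964714/569794535 ≈ -2.4561e+6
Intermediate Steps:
t = 148535/759528 (t = 94*(-1/693) + 363*(1/1096) = -94/693 + 363/1096 = 148535/759528 ≈ 0.19556)
c(F, h) = 2*h/(148535/759528 + F) (c(F, h) = (h + h)/(F + 148535/759528) = (2*h)/(148535/759528 + F) = 2*h/(148535/759528 + F))
c(750, 21) - 2456054 = 1519056*21/(148535 + 759528*750) - 2456054 = 1519056*21/(148535 + 569646000) - 2456054 = 1519056*21/569794535 - 2456054 = 1519056*21*(1/569794535) - 2456054 = 31900176/569794535 - 2456054 = -1399446114964714/569794535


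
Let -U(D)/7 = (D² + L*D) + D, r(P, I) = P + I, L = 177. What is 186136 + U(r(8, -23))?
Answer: 203251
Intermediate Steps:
r(P, I) = I + P
U(D) = -1246*D - 7*D² (U(D) = -7*((D² + 177*D) + D) = -7*(D² + 178*D) = -1246*D - 7*D²)
186136 + U(r(8, -23)) = 186136 - 7*(-23 + 8)*(178 + (-23 + 8)) = 186136 - 7*(-15)*(178 - 15) = 186136 - 7*(-15)*163 = 186136 + 17115 = 203251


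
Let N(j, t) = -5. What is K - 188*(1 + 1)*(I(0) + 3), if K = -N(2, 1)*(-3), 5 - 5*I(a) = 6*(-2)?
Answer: -12107/5 ≈ -2421.4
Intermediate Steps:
I(a) = 17/5 (I(a) = 1 - 6*(-2)/5 = 1 - ⅕*(-12) = 1 + 12/5 = 17/5)
K = -15 (K = -1*(-5)*(-3) = 5*(-3) = -15)
K - 188*(1 + 1)*(I(0) + 3) = -15 - 188*(1 + 1)*(17/5 + 3) = -15 - 188*2*(32/5) = -15 - 188*64/5 = -15 - 47*256/5 = -15 - 12032/5 = -12107/5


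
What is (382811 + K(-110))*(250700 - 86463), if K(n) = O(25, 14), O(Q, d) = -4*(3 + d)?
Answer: 62860562091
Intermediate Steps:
O(Q, d) = -12 - 4*d
K(n) = -68 (K(n) = -12 - 4*14 = -12 - 56 = -68)
(382811 + K(-110))*(250700 - 86463) = (382811 - 68)*(250700 - 86463) = 382743*164237 = 62860562091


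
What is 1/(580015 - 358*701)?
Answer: 1/329057 ≈ 3.0390e-6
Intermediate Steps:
1/(580015 - 358*701) = 1/(580015 - 250958) = 1/329057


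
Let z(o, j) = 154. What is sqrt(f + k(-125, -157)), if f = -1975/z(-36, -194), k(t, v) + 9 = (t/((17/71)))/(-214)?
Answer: I*sqrt(380290933946)/140063 ≈ 4.4029*I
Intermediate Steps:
k(t, v) = -9 - 71*t/3638 (k(t, v) = -9 + (t/((17/71)))/(-214) = -9 + (t/((17*(1/71))))*(-1/214) = -9 + (t/(17/71))*(-1/214) = -9 + (t*(71/17))*(-1/214) = -9 + (71*t/17)*(-1/214) = -9 - 71*t/3638)
f = -1975/154 ≈ -12.825
sqrt(f + k(-125, -157)) = sqrt(-1975/154 + (-9 - 71/3638*(-125))) = sqrt(-1975/154 + (-9 + 8875/3638)) = sqrt(-1975/154 - 23867/3638) = sqrt(-2715142/140063) = I*sqrt(380290933946)/140063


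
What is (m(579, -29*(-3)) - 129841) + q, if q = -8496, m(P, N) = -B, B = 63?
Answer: -138400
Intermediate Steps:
m(P, N) = -63 (m(P, N) = -1*63 = -63)
(m(579, -29*(-3)) - 129841) + q = (-63 - 129841) - 8496 = -129904 - 8496 = -138400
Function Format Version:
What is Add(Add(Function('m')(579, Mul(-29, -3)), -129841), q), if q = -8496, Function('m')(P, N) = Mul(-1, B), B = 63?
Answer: -138400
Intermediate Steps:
Function('m')(P, N) = -63 (Function('m')(P, N) = Mul(-1, 63) = -63)
Add(Add(Function('m')(579, Mul(-29, -3)), -129841), q) = Add(Add(-63, -129841), -8496) = Add(-129904, -8496) = -138400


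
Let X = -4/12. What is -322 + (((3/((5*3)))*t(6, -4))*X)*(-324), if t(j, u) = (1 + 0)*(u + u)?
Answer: -2474/5 ≈ -494.80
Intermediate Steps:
t(j, u) = 2*u (t(j, u) = 1*(2*u) = 2*u)
X = -⅓ (X = -4*1/12 = -⅓ ≈ -0.33333)
-322 + (((3/((5*3)))*t(6, -4))*X)*(-324) = -322 + (((3/((5*3)))*(2*(-4)))*(-⅓))*(-324) = -322 + (((3/15)*(-8))*(-⅓))*(-324) = -322 + (((3*(1/15))*(-8))*(-⅓))*(-324) = -322 + (((⅕)*(-8))*(-⅓))*(-324) = -322 - 8/5*(-⅓)*(-324) = -322 + (8/15)*(-324) = -322 - 864/5 = -2474/5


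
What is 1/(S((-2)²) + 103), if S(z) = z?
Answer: 1/107 ≈ 0.0093458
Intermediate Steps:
1/(S((-2)²) + 103) = 1/((-2)² + 103) = 1/(4 + 103) = 1/107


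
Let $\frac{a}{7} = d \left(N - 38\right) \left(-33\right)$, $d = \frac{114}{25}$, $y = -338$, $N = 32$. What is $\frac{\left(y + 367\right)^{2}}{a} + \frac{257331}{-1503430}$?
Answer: $- \frac{4524855787}{118773976860} \approx -0.038096$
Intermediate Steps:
$d = \frac{114}{25}$ ($d = 114 \cdot \frac{1}{25} = \frac{114}{25} \approx 4.56$)
$a = \frac{158004}{25}$ ($a = 7 \frac{114 \left(32 - 38\right) \left(-33\right)}{25} = 7 \frac{114 \left(\left(-6\right) \left(-33\right)\right)}{25} = 7 \cdot \frac{114}{25} \cdot 198 = 7 \cdot \frac{22572}{25} = \frac{158004}{25} \approx 6320.2$)
$\frac{\left(y + 367\right)^{2}}{a} + \frac{257331}{-1503430} = \frac{\left(-338 + 367\right)^{2}}{\frac{158004}{25}} + \frac{257331}{-1503430} = 29^{2} \cdot \frac{25}{158004} + 257331 \left(- \frac{1}{1503430}\right) = 841 \cdot \frac{25}{158004} - \frac{257331}{1503430} = \frac{21025}{158004} - \frac{257331}{1503430} = - \frac{4524855787}{118773976860}$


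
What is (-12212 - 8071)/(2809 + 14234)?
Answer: -6761/5681 ≈ -1.1901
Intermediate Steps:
(-12212 - 8071)/(2809 + 14234) = -20283/17043 = -20283*1/17043 = -6761/5681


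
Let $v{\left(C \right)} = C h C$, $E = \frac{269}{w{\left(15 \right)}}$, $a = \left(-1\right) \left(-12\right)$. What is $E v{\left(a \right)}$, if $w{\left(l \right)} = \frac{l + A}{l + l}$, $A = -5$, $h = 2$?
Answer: $232416$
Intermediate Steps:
$a = 12$
$w{\left(l \right)} = \frac{-5 + l}{2 l}$ ($w{\left(l \right)} = \frac{l - 5}{l + l} = \frac{-5 + l}{2 l}$)
$E = 807$ ($E = \frac{269}{\frac{1}{2} \cdot \frac{1}{15} \left(-5 + 15\right)} = \frac{269}{\frac{1}{2} \cdot \frac{1}{15} \cdot 10} = 269 \frac{1}{\frac{1}{3}} = 269 \cdot 3 = 807$)
$v{\left(C \right)} = 2 C^{2}$ ($v{\left(C \right)} = C 2 C = 2 C C = 2 C^{2}$)
$E v{\left(a \right)} = 807 \cdot 2 \cdot 12^{2} = 807 \cdot 2 \cdot 144 = 807 \cdot 288 = 232416$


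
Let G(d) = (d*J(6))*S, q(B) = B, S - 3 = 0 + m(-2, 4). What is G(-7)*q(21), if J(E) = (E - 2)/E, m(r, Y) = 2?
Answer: -490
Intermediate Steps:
J(E) = (-2 + E)/E
S = 5 (S = 3 + (0 + 2) = 3 + 2 = 5)
G(d) = 10*d/3 (G(d) = (d*((-2 + 6)/6))*5 = (d*((⅙)*4))*5 = (d*(⅔))*5 = (2*d/3)*5 = 10*d/3)
G(-7)*q(21) = ((10/3)*(-7))*21 = -70/3*21 = -490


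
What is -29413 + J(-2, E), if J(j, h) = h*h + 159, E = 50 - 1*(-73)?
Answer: -14125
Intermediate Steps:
E = 123 (E = 50 + 73 = 123)
J(j, h) = 159 + h**2 (J(j, h) = h**2 + 159 = 159 + h**2)
-29413 + J(-2, E) = -29413 + (159 + 123**2) = -29413 + (159 + 15129) = -29413 + 15288 = -14125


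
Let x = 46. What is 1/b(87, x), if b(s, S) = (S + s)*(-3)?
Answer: -1/399 ≈ -0.0025063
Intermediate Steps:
b(s, S) = -3*S - 3*s
1/b(87, x) = 1/(-3*46 - 3*87) = 1/(-138 - 261) = 1/(-399) = -1/399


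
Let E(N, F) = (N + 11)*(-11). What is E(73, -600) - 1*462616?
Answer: -463540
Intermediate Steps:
E(N, F) = -121 - 11*N (E(N, F) = (11 + N)*(-11) = -121 - 11*N)
E(73, -600) - 1*462616 = (-121 - 11*73) - 1*462616 = (-121 - 803) - 462616 = -924 - 462616 = -463540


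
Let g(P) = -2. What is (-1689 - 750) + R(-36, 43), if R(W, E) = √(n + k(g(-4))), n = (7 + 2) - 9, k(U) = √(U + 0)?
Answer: -2439 + 2^(¼)*√I ≈ -2438.2 + 0.8409*I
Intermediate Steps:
k(U) = √U
n = 0 (n = 9 - 9 = 0)
R(W, E) = 2^(¼)*√I (R(W, E) = √(0 + √(-2)) = √(0 + I*√2) = √(I*√2) = 2^(¼)*√I)
(-1689 - 750) + R(-36, 43) = (-1689 - 750) + 2^(¼)*√I = -2439 + 2^(¼)*√I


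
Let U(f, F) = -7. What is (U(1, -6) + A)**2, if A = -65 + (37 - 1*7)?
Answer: 1764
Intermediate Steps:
A = -35 (A = -65 + (37 - 7) = -65 + 30 = -35)
(U(1, -6) + A)**2 = (-7 - 35)**2 = (-42)**2 = 1764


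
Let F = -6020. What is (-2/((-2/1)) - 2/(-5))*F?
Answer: -8428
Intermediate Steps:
(-2/((-2/1)) - 2/(-5))*F = (-2/((-2/1)) - 2/(-5))*(-6020) = (-2/((-2*1)) - 2*(-1/5))*(-6020) = (-2/(-2) + 2/5)*(-6020) = (-2*(-1/2) + 2/5)*(-6020) = (1 + 2/5)*(-6020) = (7/5)*(-6020) = -8428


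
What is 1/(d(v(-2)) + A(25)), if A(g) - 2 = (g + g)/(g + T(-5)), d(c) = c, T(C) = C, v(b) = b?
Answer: 2/5 ≈ 0.40000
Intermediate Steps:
A(g) = 2 + 2*g/(-5 + g) (A(g) = 2 + (g + g)/(g - 5) = 2 + (2*g)/(-5 + g) = 2 + 2*g/(-5 + g))
1/(d(v(-2)) + A(25)) = 1/(-2 + 2*(-5 + 2*25)/(-5 + 25)) = 1/(-2 + 2*(-5 + 50)/20) = 1/(-2 + 2*(1/20)*45) = 1/(-2 + 9/2) = 1/(5/2) = 2/5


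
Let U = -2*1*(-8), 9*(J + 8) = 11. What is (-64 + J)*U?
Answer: -10192/9 ≈ -1132.4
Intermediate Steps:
J = -61/9 (J = -8 + (⅑)*11 = -8 + 11/9 = -61/9 ≈ -6.7778)
U = 16 (U = -2*(-8) = 16)
(-64 + J)*U = (-64 - 61/9)*16 = -637/9*16 = -10192/9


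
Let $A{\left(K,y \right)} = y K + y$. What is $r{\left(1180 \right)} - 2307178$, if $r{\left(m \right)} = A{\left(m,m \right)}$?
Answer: $-913598$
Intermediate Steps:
$A{\left(K,y \right)} = y + K y$ ($A{\left(K,y \right)} = K y + y = y + K y$)
$r{\left(m \right)} = m \left(1 + m\right)$
$r{\left(1180 \right)} - 2307178 = 1180 \left(1 + 1180\right) - 2307178 = 1180 \cdot 1181 - 2307178 = 1393580 - 2307178 = -913598$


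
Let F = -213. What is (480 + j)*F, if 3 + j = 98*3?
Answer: -164223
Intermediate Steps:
j = 291 (j = -3 + 98*3 = -3 + 294 = 291)
(480 + j)*F = (480 + 291)*(-213) = 771*(-213) = -164223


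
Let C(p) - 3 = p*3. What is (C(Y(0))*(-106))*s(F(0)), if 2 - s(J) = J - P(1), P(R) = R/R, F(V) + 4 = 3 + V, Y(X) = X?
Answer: -1272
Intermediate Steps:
F(V) = -1 + V (F(V) = -4 + (3 + V) = -1 + V)
C(p) = 3 + 3*p (C(p) = 3 + p*3 = 3 + 3*p)
P(R) = 1
s(J) = 3 - J (s(J) = 2 - (J - 1*1) = 2 - (J - 1) = 2 - (-1 + J) = 2 + (1 - J) = 3 - J)
(C(Y(0))*(-106))*s(F(0)) = ((3 + 3*0)*(-106))*(3 - (-1 + 0)) = ((3 + 0)*(-106))*(3 - 1*(-1)) = (3*(-106))*(3 + 1) = -318*4 = -1272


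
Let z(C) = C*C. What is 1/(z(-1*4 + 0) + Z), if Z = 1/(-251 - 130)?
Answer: 381/6095 ≈ 0.062510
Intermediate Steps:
z(C) = C**2
Z = -1/381 (Z = 1/(-381) = -1/381 ≈ -0.0026247)
1/(z(-1*4 + 0) + Z) = 1/((-1*4 + 0)**2 - 1/381) = 1/((-4 + 0)**2 - 1/381) = 1/((-4)**2 - 1/381) = 1/(16 - 1/381) = 1/(6095/381) = 381/6095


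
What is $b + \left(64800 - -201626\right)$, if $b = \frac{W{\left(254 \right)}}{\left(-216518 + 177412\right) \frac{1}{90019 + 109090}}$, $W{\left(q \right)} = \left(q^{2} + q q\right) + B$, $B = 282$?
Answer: $- \frac{7664363035}{19553} \approx -3.9198 \cdot 10^{5}$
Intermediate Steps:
$W{\left(q \right)} = 282 + 2 q^{2}$ ($W{\left(q \right)} = \left(q^{2} + q q\right) + 282 = \left(q^{2} + q^{2}\right) + 282 = 2 q^{2} + 282 = 282 + 2 q^{2}$)
$b = - \frac{12873790613}{19553}$ ($b = \frac{282 + 2 \cdot 254^{2}}{\left(-216518 + 177412\right) \frac{1}{90019 + 109090}} = \frac{282 + 2 \cdot 64516}{\left(-39106\right) \frac{1}{199109}} = \frac{282 + 129032}{\left(-39106\right) \frac{1}{199109}} = \frac{129314}{- \frac{39106}{199109}} = 129314 \left(- \frac{199109}{39106}\right) = - \frac{12873790613}{19553} \approx -6.5841 \cdot 10^{5}$)
$b + \left(64800 - -201626\right) = - \frac{12873790613}{19553} + \left(64800 - -201626\right) = - \frac{12873790613}{19553} + \left(64800 + 201626\right) = - \frac{12873790613}{19553} + 266426 = - \frac{7664363035}{19553}$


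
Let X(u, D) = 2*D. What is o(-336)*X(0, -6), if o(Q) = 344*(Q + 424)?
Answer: -363264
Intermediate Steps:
o(Q) = 145856 + 344*Q (o(Q) = 344*(424 + Q) = 145856 + 344*Q)
o(-336)*X(0, -6) = (145856 + 344*(-336))*(2*(-6)) = (145856 - 115584)*(-12) = 30272*(-12) = -363264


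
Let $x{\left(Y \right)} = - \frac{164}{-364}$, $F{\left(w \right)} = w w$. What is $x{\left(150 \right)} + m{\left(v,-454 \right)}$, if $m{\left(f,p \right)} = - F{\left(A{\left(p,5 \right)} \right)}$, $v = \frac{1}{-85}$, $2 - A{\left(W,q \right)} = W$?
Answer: $- \frac{18922135}{91} \approx -2.0794 \cdot 10^{5}$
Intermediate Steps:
$A{\left(W,q \right)} = 2 - W$
$v = - \frac{1}{85} \approx -0.011765$
$F{\left(w \right)} = w^{2}$
$x{\left(Y \right)} = \frac{41}{91}$ ($x{\left(Y \right)} = \left(-164\right) \left(- \frac{1}{364}\right) = \frac{41}{91}$)
$m{\left(f,p \right)} = - \left(2 - p\right)^{2}$
$x{\left(150 \right)} + m{\left(v,-454 \right)} = \frac{41}{91} - \left(-2 - 454\right)^{2} = \frac{41}{91} - \left(-456\right)^{2} = \frac{41}{91} - 207936 = - \frac{18922135}{91}$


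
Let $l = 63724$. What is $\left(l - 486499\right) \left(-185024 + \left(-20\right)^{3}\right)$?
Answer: $81605721600$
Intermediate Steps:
$\left(l - 486499\right) \left(-185024 + \left(-20\right)^{3}\right) = \left(63724 - 486499\right) \left(-185024 + \left(-20\right)^{3}\right) = - 422775 \left(-185024 - 8000\right) = \left(-422775\right) \left(-193024\right) = 81605721600$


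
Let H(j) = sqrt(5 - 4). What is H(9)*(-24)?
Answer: -24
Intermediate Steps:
H(j) = 1 (H(j) = sqrt(1) = 1)
H(9)*(-24) = 1*(-24) = -24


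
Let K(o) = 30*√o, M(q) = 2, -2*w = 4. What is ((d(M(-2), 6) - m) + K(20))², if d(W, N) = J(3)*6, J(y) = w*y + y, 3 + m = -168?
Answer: 41409 + 18360*√5 ≈ 82463.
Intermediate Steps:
w = -2 (w = -½*4 = -2)
m = -171 (m = -3 - 168 = -171)
J(y) = -y (J(y) = -2*y + y = -y)
d(W, N) = -18 (d(W, N) = -1*3*6 = -3*6 = -18)
((d(M(-2), 6) - m) + K(20))² = ((-18 - 1*(-171)) + 30*√20)² = ((-18 + 171) + 30*(2*√5))² = (153 + 60*√5)²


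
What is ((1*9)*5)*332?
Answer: 14940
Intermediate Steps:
((1*9)*5)*332 = (9*5)*332 = 45*332 = 14940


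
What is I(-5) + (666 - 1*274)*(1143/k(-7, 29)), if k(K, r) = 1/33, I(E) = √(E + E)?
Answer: 14785848 + I*√10 ≈ 1.4786e+7 + 3.1623*I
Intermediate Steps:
I(E) = √2*√E (I(E) = √(2*E) = √2*√E)
k(K, r) = 1/33
I(-5) + (666 - 1*274)*(1143/k(-7, 29)) = √2*√(-5) + (666 - 1*274)*(1143/(1/33)) = √2*(I*√5) + (666 - 274)*(1143*33) = I*√10 + 392*37719 = I*√10 + 14785848 = 14785848 + I*√10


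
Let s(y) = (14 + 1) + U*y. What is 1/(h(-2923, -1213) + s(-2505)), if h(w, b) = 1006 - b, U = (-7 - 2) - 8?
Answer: 1/44819 ≈ 2.2312e-5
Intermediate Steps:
U = -17 (U = -9 - 8 = -17)
s(y) = 15 - 17*y (s(y) = (14 + 1) - 17*y = 15 - 17*y)
1/(h(-2923, -1213) + s(-2505)) = 1/((1006 - 1*(-1213)) + (15 - 17*(-2505))) = 1/((1006 + 1213) + (15 + 42585)) = 1/(2219 + 42600) = 1/44819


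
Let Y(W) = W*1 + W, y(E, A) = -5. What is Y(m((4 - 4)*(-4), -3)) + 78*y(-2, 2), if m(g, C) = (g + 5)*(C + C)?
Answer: -450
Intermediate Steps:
m(g, C) = 2*C*(5 + g) (m(g, C) = (5 + g)*(2*C) = 2*C*(5 + g))
Y(W) = 2*W (Y(W) = W + W = 2*W)
Y(m((4 - 4)*(-4), -3)) + 78*y(-2, 2) = 2*(2*(-3)*(5 + (4 - 4)*(-4))) + 78*(-5) = 2*(2*(-3)*(5 + 0*(-4))) - 390 = 2*(2*(-3)*(5 + 0)) - 390 = 2*(2*(-3)*5) - 390 = 2*(-30) - 390 = -60 - 390 = -450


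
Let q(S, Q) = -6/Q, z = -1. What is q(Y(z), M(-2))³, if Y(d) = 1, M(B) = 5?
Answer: -216/125 ≈ -1.7280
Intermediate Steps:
q(Y(z), M(-2))³ = (-6/5)³ = -216/125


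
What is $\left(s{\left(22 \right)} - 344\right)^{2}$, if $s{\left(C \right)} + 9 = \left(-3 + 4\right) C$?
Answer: $109561$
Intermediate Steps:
$s{\left(C \right)} = -9 + C$ ($s{\left(C \right)} = -9 + \left(-3 + 4\right) C = -9 + 1 C = -9 + C$)
$\left(s{\left(22 \right)} - 344\right)^{2} = \left(\left(-9 + 22\right) - 344\right)^{2} = \left(13 - 344\right)^{2} = \left(-331\right)^{2} = 109561$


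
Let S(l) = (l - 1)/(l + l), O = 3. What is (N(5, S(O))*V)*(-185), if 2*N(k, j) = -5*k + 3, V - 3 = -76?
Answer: -148555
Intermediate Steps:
V = -73 (V = 3 - 76 = -73)
S(l) = (-1 + l)/(2*l) (S(l) = (-1 + l)/((2*l)) = (-1 + l)*(1/(2*l)) = (-1 + l)/(2*l))
N(k, j) = 3/2 - 5*k/2 (N(k, j) = (-5*k + 3)/2 = (3 - 5*k)/2 = 3/2 - 5*k/2)
(N(5, S(O))*V)*(-185) = ((3/2 - 5/2*5)*(-73))*(-185) = ((3/2 - 25/2)*(-73))*(-185) = -11*(-73)*(-185) = 803*(-185) = -148555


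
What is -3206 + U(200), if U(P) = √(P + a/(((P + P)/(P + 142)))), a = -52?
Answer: -3206 + √15554/10 ≈ -3193.5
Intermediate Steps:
U(P) = √(P - 26*(142 + P)/P) (U(P) = √(P - 52*(P + 142)/(P + P)) = √(P - 52*(142 + P)/(2*P)) = √(P - 26*(142 + P)/P))
-3206 + U(200) = -3206 + √(-26 + 200 - 3692/200) = -3206 + √(-26 + 200 - 3692*1/200) = -3206 + √(-26 + 200 - 923/50) = -3206 + √(7777/50) = -3206 + √15554/10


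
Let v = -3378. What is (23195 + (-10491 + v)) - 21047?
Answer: -11721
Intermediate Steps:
(23195 + (-10491 + v)) - 21047 = (23195 + (-10491 - 3378)) - 21047 = (23195 - 13869) - 21047 = 9326 - 21047 = -11721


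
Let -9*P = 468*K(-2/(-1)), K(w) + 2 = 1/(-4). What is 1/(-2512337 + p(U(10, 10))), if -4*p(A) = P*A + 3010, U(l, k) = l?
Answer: -1/2513382 ≈ -3.9787e-7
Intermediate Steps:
K(w) = -9/4 (K(w) = -2 + 1/(-4) = -2 - 1/4 = -9/4)
P = 117 (P = -52*(-9)/4 = -1/9*(-1053) = 117)
p(A) = -1505/2 - 117*A/4 (p(A) = -(117*A + 3010)/4 = -(3010 + 117*A)/4 = -1505/2 - 117*A/4)
1/(-2512337 + p(U(10, 10))) = 1/(-2512337 + (-1505/2 - 117/4*10)) = 1/(-2512337 + (-1505/2 - 585/2)) = 1/(-2512337 - 1045) = 1/(-2513382) = -1/2513382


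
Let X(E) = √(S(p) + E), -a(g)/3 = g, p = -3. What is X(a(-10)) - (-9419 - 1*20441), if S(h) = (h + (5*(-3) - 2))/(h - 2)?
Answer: 29860 + √34 ≈ 29866.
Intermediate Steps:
a(g) = -3*g
S(h) = (-17 + h)/(-2 + h) (S(h) = (h + (-15 - 2))/(-2 + h) = (h - 17)/(-2 + h) = (-17 + h)/(-2 + h))
X(E) = √(4 + E) (X(E) = √((-17 - 3)/(-2 - 3) + E) = √(-20/(-5) + E) = √(-⅕*(-20) + E) = √(4 + E))
X(a(-10)) - (-9419 - 1*20441) = √(4 - 3*(-10)) - (-9419 - 1*20441) = √(4 + 30) - (-9419 - 20441) = √34 - 1*(-29860) = √34 + 29860 = 29860 + √34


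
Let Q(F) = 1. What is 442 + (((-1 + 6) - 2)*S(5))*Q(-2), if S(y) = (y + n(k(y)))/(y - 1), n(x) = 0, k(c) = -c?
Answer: 1783/4 ≈ 445.75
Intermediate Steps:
S(y) = y/(-1 + y) (S(y) = (y + 0)/(y - 1) = y/(-1 + y))
442 + (((-1 + 6) - 2)*S(5))*Q(-2) = 442 + (((-1 + 6) - 2)*(5/(-1 + 5)))*1 = 442 + ((5 - 2)*(5/4))*1 = 442 + (3*(5*(¼)))*1 = 442 + (3*(5/4))*1 = 442 + (15/4)*1 = 442 + 15/4 = 1783/4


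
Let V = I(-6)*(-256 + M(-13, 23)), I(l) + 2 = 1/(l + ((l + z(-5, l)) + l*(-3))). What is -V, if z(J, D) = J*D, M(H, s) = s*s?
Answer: 6461/12 ≈ 538.42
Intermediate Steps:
M(H, s) = s**2
z(J, D) = D*J
I(l) = -2 - 1/(6*l) (I(l) = -2 + 1/(l + ((l + l*(-5)) + l*(-3))) = -2 + 1/(l + ((l - 5*l) - 3*l)) = -2 + 1/(l + (-4*l - 3*l)) = -2 + 1/(l - 7*l) = -2 + 1/(-6*l) = -2 - 1/(6*l))
V = -6461/12 (V = (-2 - 1/6/(-6))*(-256 + 23**2) = (-2 - 1/6*(-1/6))*(-256 + 529) = (-2 + 1/36)*273 = -71/36*273 = -6461/12 ≈ -538.42)
-V = -1*(-6461/12) = 6461/12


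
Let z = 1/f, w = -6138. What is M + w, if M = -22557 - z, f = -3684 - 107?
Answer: -108782744/3791 ≈ -28695.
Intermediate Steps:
f = -3791
z = -1/3791 (z = 1/(-3791) = -1/3791 ≈ -0.00026378)
M = -85513586/3791 (M = -22557 - 1*(-1/3791) = -22557 + 1/3791 = -85513586/3791 ≈ -22557.)
M + w = -85513586/3791 - 6138 = -108782744/3791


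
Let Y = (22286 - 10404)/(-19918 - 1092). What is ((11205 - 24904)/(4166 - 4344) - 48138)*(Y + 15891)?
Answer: -12982319812301/16999 ≈ -7.6371e+8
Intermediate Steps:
Y = -5941/10505 (Y = 11882/(-21010) = 11882*(-1/21010) = -5941/10505 ≈ -0.56554)
((11205 - 24904)/(4166 - 4344) - 48138)*(Y + 15891) = ((11205 - 24904)/(4166 - 4344) - 48138)*(-5941/10505 + 15891) = (-13699/(-178) - 48138)*(166929014/10505) = (-13699*(-1/178) - 48138)*(166929014/10505) = (13699/178 - 48138)*(166929014/10505) = -8554865/178*166929014/10505 = -12982319812301/16999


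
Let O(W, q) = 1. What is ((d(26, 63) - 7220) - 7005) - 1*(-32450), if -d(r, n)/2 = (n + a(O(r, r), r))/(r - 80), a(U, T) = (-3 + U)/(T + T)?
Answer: 12795587/702 ≈ 18227.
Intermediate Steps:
a(U, T) = (-3 + U)/(2*T) (a(U, T) = (-3 + U)/((2*T)) = (-3 + U)*(1/(2*T)) = (-3 + U)/(2*T))
d(r, n) = -2*(n - 1/r)/(-80 + r) (d(r, n) = -2*(n + (-3 + 1)/(2*r))/(r - 80) = -2*(n + (1/2)*(-2)/r)/(-80 + r) = -2*(n - 1/r)/(-80 + r))
((d(26, 63) - 7220) - 7005) - 1*(-32450) = ((2*(1 - 1*63*26)/(26*(-80 + 26)) - 7220) - 7005) - 1*(-32450) = ((2*(1/26)*(1 - 1638)/(-54) - 7220) - 7005) + 32450 = ((2*(1/26)*(-1/54)*(-1637) - 7220) - 7005) + 32450 = ((1637/702 - 7220) - 7005) + 32450 = (-5066803/702 - 7005) + 32450 = -9984313/702 + 32450 = 12795587/702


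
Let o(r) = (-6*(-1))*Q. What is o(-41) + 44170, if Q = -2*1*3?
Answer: 44134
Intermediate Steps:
Q = -6 (Q = -2*3 = -6)
o(r) = -36 (o(r) = -6*(-1)*(-6) = 6*(-6) = -36)
o(-41) + 44170 = -36 + 44170 = 44134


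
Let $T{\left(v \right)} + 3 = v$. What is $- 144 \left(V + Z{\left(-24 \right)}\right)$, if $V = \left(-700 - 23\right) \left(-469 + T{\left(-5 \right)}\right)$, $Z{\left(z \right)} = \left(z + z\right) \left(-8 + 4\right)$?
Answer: $-49689072$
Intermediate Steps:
$T{\left(v \right)} = -3 + v$
$Z{\left(z \right)} = - 8 z$ ($Z{\left(z \right)} = 2 z \left(-4\right) = - 8 z$)
$V = 344871$ ($V = \left(-700 - 23\right) \left(-469 - 8\right) = - 723 \left(-469 - 8\right) = \left(-723\right) \left(-477\right) = 344871$)
$- 144 \left(V + Z{\left(-24 \right)}\right) = - 144 \left(344871 - -192\right) = - 144 \left(344871 + 192\right) = \left(-144\right) 345063 = -49689072$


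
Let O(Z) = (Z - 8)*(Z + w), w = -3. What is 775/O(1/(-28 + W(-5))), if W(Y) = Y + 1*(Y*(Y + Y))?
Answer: 8959/270 ≈ 33.181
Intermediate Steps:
W(Y) = Y + 2*Y² (W(Y) = Y + 1*(Y*(2*Y)) = Y + 1*(2*Y²) = Y + 2*Y²)
O(Z) = (-8 + Z)*(-3 + Z) (O(Z) = (Z - 8)*(Z - 3) = (-8 + Z)*(-3 + Z))
775/O(1/(-28 + W(-5))) = 775/(24 + (1/(-28 - 5*(1 + 2*(-5))))² - 11/(-28 - 5*(1 + 2*(-5)))) = 775/(24 + (1/(-28 - 5*(1 - 10)))² - 11/(-28 - 5*(1 - 10))) = 775/(24 + (1/(-28 - 5*(-9)))² - 11/(-28 - 5*(-9))) = 775/(24 + (1/(-28 + 45))² - 11/(-28 + 45)) = 775/(24 + (1/17)² - 11/17) = 775/(24 + (1/17)² - 11*1/17) = 775/(24 + 1/289 - 11/17) = 775/(6750/289) = 775*(289/6750) = 8959/270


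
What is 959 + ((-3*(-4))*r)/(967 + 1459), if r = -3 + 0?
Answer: 1163249/1213 ≈ 958.99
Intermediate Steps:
r = -3
959 + ((-3*(-4))*r)/(967 + 1459) = 959 + (-3*(-4)*(-3))/(967 + 1459) = 959 + (12*(-3))/2426 = 959 + (1/2426)*(-36) = 959 - 18/1213 = 1163249/1213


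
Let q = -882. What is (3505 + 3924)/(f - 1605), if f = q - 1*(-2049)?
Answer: -7429/438 ≈ -16.961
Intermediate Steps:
f = 1167 (f = -882 - 1*(-2049) = -882 + 2049 = 1167)
(3505 + 3924)/(f - 1605) = (3505 + 3924)/(1167 - 1605) = 7429/(-438) = 7429*(-1/438) = -7429/438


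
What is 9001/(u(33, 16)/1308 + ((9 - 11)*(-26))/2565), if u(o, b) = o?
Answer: 10066178340/50887 ≈ 1.9781e+5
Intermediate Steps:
9001/(u(33, 16)/1308 + ((9 - 11)*(-26))/2565) = 9001/(33/1308 + ((9 - 11)*(-26))/2565) = 9001/(33*(1/1308) - 2*(-26)*(1/2565)) = 9001/(11/436 + 52*(1/2565)) = 9001/(11/436 + 52/2565) = 9001/(50887/1118340) = 9001*(1118340/50887) = 10066178340/50887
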